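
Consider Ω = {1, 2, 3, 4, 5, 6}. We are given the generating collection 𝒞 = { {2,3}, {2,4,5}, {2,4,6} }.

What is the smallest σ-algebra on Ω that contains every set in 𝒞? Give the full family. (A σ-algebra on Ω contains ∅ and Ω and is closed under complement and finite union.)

|σ(𝒞)| = 64.  σ(𝒞) = { {}, {1}, {2}, {3}, {4}, {5}, {6}, {1,2}, {1,3}, {1,4}, {1,5}, {1,6}, {2,3}, {2,4}, {2,5}, {2,6}, {3,4}, {3,5}, {3,6}, {4,5}, {4,6}, {5,6}, {1,2,3}, {1,2,4}, {1,2,5}, {1,2,6}, {1,3,4}, {1,3,5}, {1,3,6}, {1,4,5}, {1,4,6}, {1,5,6}, {2,3,4}, {2,3,5}, {2,3,6}, {2,4,5}, {2,4,6}, {2,5,6}, {3,4,5}, {3,4,6}, {3,5,6}, {4,5,6}, {1,2,3,4}, {1,2,3,5}, {1,2,3,6}, {1,2,4,5}, {1,2,4,6}, {1,2,5,6}, {1,3,4,5}, {1,3,4,6}, {1,3,5,6}, {1,4,5,6}, {2,3,4,5}, {2,3,4,6}, {2,3,5,6}, {2,4,5,6}, {3,4,5,6}, {1,2,3,4,5}, {1,2,3,4,6}, {1,2,3,5,6}, {1,2,4,5,6}, {1,3,4,5,6}, {2,3,4,5,6}, Ω }

Working:
Take S₀ = 𝒞 ∪ {∅, Ω} = { {}, {2,3}, {2,4,5}, {2,4,6}, Ω }.
Pass 1 (6 new):
  {1,3,5}  = {2,4,6}ᶜ
  {1,3,6}  = {2,4,5}ᶜ
  {1,4,5,6}  = {2,3}ᶜ
  {2,3,4,5}  = {2,3} ∪ {2,4,5}
  {2,3,4,6}  = {2,4,6} ∪ {2,3}
  {2,4,5,6}  = {2,4,6} ∪ {2,4,5}
  (now 11)
Pass 2. New:
  {1,3}  = {2,4,5,6}ᶜ
  {1,5}  = {2,3,4,6}ᶜ
  {1,6}  = {2,3,4,5}ᶜ
  {1,2,3,5}  = {1,3,5} ∪ {2,3}
  {1,2,3,6}  = {1,3,6} ∪ {2,3}
  {1,3,5,6}  = {1,3,6} ∪ {1,3,5}
  {1,2,3,4,5}  = {1,3,5} ∪ {2,3,4,5}
  {1,2,3,4,6}  = {2,4,6} ∪ {1,3,6}
  {1,2,4,5,6}  = {2,4,6} ∪ {1,4,5,6}
  {1,3,4,5,6}  = {1,3,6} ∪ {1,4,5,6}
  {2,3,4,5,6}  = {2,4,6} ∪ {2,3,4,5}
  (now 22)
Pass 3 adds 13:
  {1}  = {2,3,4,5,6}ᶜ
  {2}  = {1,3,4,5,6}ᶜ
  {3}  = {1,2,4,5,6}ᶜ
  {5}  = {1,2,3,4,6}ᶜ
  {6}  = {1,2,3,4,5}ᶜ
  {2,4}  = {1,3,5,6}ᶜ
  {4,5}  = {1,2,3,6}ᶜ
  {4,6}  = {1,2,3,5}ᶜ
  {1,2,3}  = {1,3} ∪ {2,3}
  {1,5,6}  = {1,6} ∪ {1,5}
  {1,2,4,5}  = {1,5} ∪ {2,4,5}
  {1,2,4,6}  = {2,4,6} ∪ {1,6}
  {1,2,3,5,6}  = {1,3,6} ∪ {1,2,3,5}
  (now 35)
Pass 4. New:
  {4}  = {1,2,3,5,6}ᶜ
  {1,2}  = {2} ∪ {1}
  {2,5}  = {2} ∪ {5}
  {2,6}  = {2} ∪ {6}
  {3,5}  = {1,2,4,6}ᶜ
  {3,6}  = {1,2,4,5}ᶜ
  {5,6}  = {6} ∪ {5}
  {1,2,4}  = {2,4} ∪ {1}
  {1,2,5}  = {2} ∪ {1,5}
  {1,2,6}  = {1,6} ∪ {2}
  {1,4,5}  = {4,5} ∪ {1,5}
  {1,4,6}  = {1,6} ∪ {4,6}
  {2,3,4}  = {1,5,6}ᶜ
  {2,3,5}  = {5} ∪ {2,3}
  {2,3,6}  = {6} ∪ {2,3}
  {3,4,5}  = {4,5} ∪ {3}
  {3,4,6}  = {3} ∪ {4,6}
  {4,5,6}  = {1,2,3}ᶜ
  {1,2,3,4}  = {1,2,3} ∪ {2,4}
  {1,2,5,6}  = {2} ∪ {1,5,6}
  {1,3,4,5}  = {1,3,5} ∪ {4,5}
  {1,3,4,6}  = {1,3,6} ∪ {4,6}
  (now 57)
Pass 5 adds 7:
  {1,4}  = {4} ∪ {1}
  {3,4}  = {1,2,5,6}ᶜ
  {1,3,4}  = {1,3} ∪ {4}
  {2,5,6}  = {2,5} ∪ {5,6}
  {3,5,6}  = {1,2,4}ᶜ
  {2,3,5,6}  = {2,5} ∪ {2,3,6}
  {3,4,5,6}  = {1,2}ᶜ
  (now 64)
Pass 6: no new sets; the family is a σ-algebra.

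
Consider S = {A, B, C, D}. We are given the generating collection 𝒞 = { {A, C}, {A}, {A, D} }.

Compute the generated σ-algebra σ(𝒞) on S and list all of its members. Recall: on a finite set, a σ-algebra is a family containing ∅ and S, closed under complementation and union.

Initial family (5 sets): { ∅, {A}, {A, C}, {A, D}, S }.
Iteration 1. New:
  {B, C}  = ᶜ of {A, D}
  {B, D}  = ᶜ of {A, C}
  {A, C, D}  = {A, D} ∪ {A, C}
  {B, C, D}  = ᶜ of {A}
  (now 9)
Iteration 2: 3 new —
  {B}  = ᶜ of {A, C, D}
  {A, B, C}  = {B, C} ∪ {A, C}
  {A, B, D}  = {A, D} ∪ {B, D}
  (now 12)
Iteration 3 (3 new):
  {C}  = ᶜ of {A, B, D}
  {D}  = ᶜ of {A, B, C}
  {A, B}  = {B} ∪ {A}
  (now 15)
Iteration 4: +1 →
  {C, D}  = ᶜ of {A, B}
  (now 16)
Iteration 5: no new sets; the family is a σ-algebra.

|σ(𝒞)| = 16.  σ(𝒞) = { ∅, {A}, {B}, {C}, {D}, {A, B}, {A, C}, {A, D}, {B, C}, {B, D}, {C, D}, {A, B, C}, {A, B, D}, {A, C, D}, {B, C, D}, S }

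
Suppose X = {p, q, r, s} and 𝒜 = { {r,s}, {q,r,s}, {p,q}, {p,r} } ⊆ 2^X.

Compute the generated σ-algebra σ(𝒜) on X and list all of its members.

Answer: σ(𝒜) = { ∅, {p}, {q}, {r}, {s}, {p,q}, {p,r}, {p,s}, {q,r}, {q,s}, {r,s}, {p,q,r}, {p,q,s}, {p,r,s}, {q,r,s}, X }

Working:
Begin from { ∅, {p,q}, {p,r}, {r,s}, {q,r,s}, X } (that is, 𝒜 plus ∅ and X).
Round 1 adds 4:
  {p}  = X∖{q,r,s}
  {q,s}  = X∖{p,r}
  {p,q,r}  = {p,q} ∪ {p,r}
  {p,r,s}  = {r,s} ∪ {p,r}
  [10 total]
Round 2: 3 new —
  {q}  = X∖{p,r,s}
  {s}  = X∖{p,q,r}
  {p,q,s}  = {p,q} ∪ {q,s}
  [13 total]
Round 3: +2 →
  {r}  = X∖{p,q,s}
  {p,s}  = {s} ∪ {p}
  [15 total]
Round 4 (1 new):
  {q,r}  = X∖{p,s}
  [16 total]
Round 5: closed — nothing new.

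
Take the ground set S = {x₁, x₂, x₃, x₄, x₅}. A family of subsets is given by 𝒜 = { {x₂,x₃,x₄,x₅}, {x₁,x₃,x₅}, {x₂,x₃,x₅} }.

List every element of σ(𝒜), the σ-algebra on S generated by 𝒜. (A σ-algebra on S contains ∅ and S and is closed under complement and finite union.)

|σ(𝒜)| = 16.  σ(𝒜) = { ∅, {x₁}, {x₂}, {x₄}, {x₁,x₂}, {x₁,x₄}, {x₂,x₄}, {x₃,x₅}, {x₁,x₂,x₄}, {x₁,x₃,x₅}, {x₂,x₃,x₅}, {x₃,x₄,x₅}, {x₁,x₂,x₃,x₅}, {x₁,x₃,x₄,x₅}, {x₂,x₃,x₄,x₅}, S }

Check:
Seed the family with 𝒜 together with ∅ and S: { ∅, {x₁,x₃,x₅}, {x₂,x₃,x₅}, {x₂,x₃,x₄,x₅}, S }.
Iteration 1 adds 4:
  {x₁}  = {x₂,x₃,x₄,x₅}ᶜ
  {x₁,x₄}  = {x₂,x₃,x₅}ᶜ
  {x₂,x₄}  = {x₁,x₃,x₅}ᶜ
  {x₁,x₂,x₃,x₅}  = {x₂,x₃,x₅} ∪ {x₁,x₃,x₅}
  — 9 sets.
Iteration 2: 3 new —
  {x₄}  = {x₁,x₂,x₃,x₅}ᶜ
  {x₁,x₂,x₄}  = {x₁,x₄} ∪ {x₂,x₄}
  {x₁,x₃,x₄,x₅}  = {x₁,x₃,x₅} ∪ {x₁,x₄}
  — 12 sets.
Iteration 3: +2 →
  {x₂}  = {x₁,x₃,x₄,x₅}ᶜ
  {x₃,x₅}  = {x₁,x₂,x₄}ᶜ
  — 14 sets.
Iteration 4 adds 2:
  {x₁,x₂}  = {x₂} ∪ {x₁}
  {x₃,x₄,x₅}  = {x₄} ∪ {x₃,x₅}
  — 16 sets.
Iteration 5: stable.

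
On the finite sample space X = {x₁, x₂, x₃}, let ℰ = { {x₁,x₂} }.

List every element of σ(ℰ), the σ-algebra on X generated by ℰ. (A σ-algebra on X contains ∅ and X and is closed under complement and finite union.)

Initial family (3 sets): { {}, {x₁,x₂}, X }.
Pass 1 (1 new):
  {x₃}  = X∖{x₁,x₂}
  |family| = 4
After Pass 2 the family is unchanged; done.

Hence σ(ℰ) has 4 members: { {}, {x₃}, {x₁,x₂}, X }.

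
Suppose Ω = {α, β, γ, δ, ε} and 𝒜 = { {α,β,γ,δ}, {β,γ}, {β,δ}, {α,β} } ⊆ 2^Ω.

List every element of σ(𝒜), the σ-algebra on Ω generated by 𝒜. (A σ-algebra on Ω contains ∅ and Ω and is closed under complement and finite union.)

σ(𝒜) (32 sets): { ∅, {α}, {β}, {γ}, {δ}, {ε}, {α,β}, {α,γ}, {α,δ}, {α,ε}, {β,γ}, {β,δ}, {β,ε}, {γ,δ}, {γ,ε}, {δ,ε}, {α,β,γ}, {α,β,δ}, {α,β,ε}, {α,γ,δ}, {α,γ,ε}, {α,δ,ε}, {β,γ,δ}, {β,γ,ε}, {β,δ,ε}, {γ,δ,ε}, {α,β,γ,δ}, {α,β,γ,ε}, {α,β,δ,ε}, {α,γ,δ,ε}, {β,γ,δ,ε}, Ω }

Check:
Start: 𝒜 ∪ {∅, Ω} = { ∅, {α,β}, {β,γ}, {β,δ}, {α,β,γ,δ}, Ω }.
Round 1 (7 new):
  {ε}  = complement {α,β,γ,δ}
  {α,β,γ}  = {β,γ} ∪ {α,β}
  {α,β,δ}  = {α,β} ∪ {β,δ}
  {α,γ,ε}  = complement {β,δ}
  {α,δ,ε}  = complement {β,γ}
  {β,γ,δ}  = {β,γ} ∪ {β,δ}
  {γ,δ,ε}  = complement {α,β}
  (now 13)
Round 2. New:
  {α,ε}  = complement {β,γ,δ}
  {γ,ε}  = complement {α,β,δ}
  {δ,ε}  = complement {α,β,γ}
  {α,β,ε}  = {α,β} ∪ {ε}
  {β,γ,ε}  = {ε} ∪ {β,γ}
  {β,δ,ε}  = {ε} ∪ {β,δ}
  {α,β,γ,ε}  = {α,β,γ} ∪ {α,γ,ε}
  {α,β,δ,ε}  = {α,δ,ε} ∪ {α,β}
  {α,γ,δ,ε}  = {α,δ,ε} ∪ {γ,δ,ε}
  {β,γ,δ,ε}  = {γ,δ,ε} ∪ {β,γ,δ}
  (now 23)
Round 3: +7 →
  {α}  = complement {β,γ,δ,ε}
  {β}  = complement {α,γ,δ,ε}
  {γ}  = complement {α,β,δ,ε}
  {δ}  = complement {α,β,γ,ε}
  {α,γ}  = complement {β,δ,ε}
  {α,δ}  = complement {β,γ,ε}
  {γ,δ}  = complement {α,β,ε}
  (now 30)
Round 4: 2 new —
  {β,ε}  = {β} ∪ {ε}
  {α,γ,δ}  = {γ,δ} ∪ {α,δ}
  (now 32)
Round 5: no new sets; the family is a σ-algebra.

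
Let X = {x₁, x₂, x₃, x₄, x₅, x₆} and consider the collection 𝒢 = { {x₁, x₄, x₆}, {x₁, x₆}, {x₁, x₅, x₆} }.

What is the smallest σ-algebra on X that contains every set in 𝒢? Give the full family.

Answer: σ(𝒢) = { {}, {x₄}, {x₅}, {x₁, x₆}, {x₂, x₃}, {x₄, x₅}, {x₁, x₄, x₆}, {x₁, x₅, x₆}, {x₂, x₃, x₄}, {x₂, x₃, x₅}, {x₁, x₂, x₃, x₆}, {x₁, x₄, x₅, x₆}, {x₂, x₃, x₄, x₅}, {x₁, x₂, x₃, x₄, x₆}, {x₁, x₂, x₃, x₅, x₆}, X }

Working:
Initial family (5 sets): { {}, {x₁, x₆}, {x₁, x₄, x₆}, {x₁, x₅, x₆}, X }.
Pass 1 adds 4:
  {x₂, x₃, x₄}  = ᶜ of {x₁, x₅, x₆}
  {x₂, x₃, x₅}  = ᶜ of {x₁, x₄, x₆}
  {x₁, x₄, x₅, x₆}  = {x₁, x₅, x₆} ∪ {x₁, x₄, x₆}
  {x₂, x₃, x₄, x₅}  = ᶜ of {x₁, x₆}
  (now 9)
Pass 2 adds 3:
  {x₂, x₃}  = ᶜ of {x₁, x₄, x₅, x₆}
  {x₁, x₂, x₃, x₄, x₆}  = {x₂, x₃, x₄} ∪ {x₁, x₆}
  {x₁, x₂, x₃, x₅, x₆}  = {x₁, x₆} ∪ {x₂, x₃, x₅}
  (now 12)
Pass 3 adds 3:
  {x₄}  = ᶜ of {x₁, x₂, x₃, x₅, x₆}
  {x₅}  = ᶜ of {x₁, x₂, x₃, x₄, x₆}
  {x₁, x₂, x₃, x₆}  = {x₂, x₃} ∪ {x₁, x₆}
  (now 15)
Pass 4. New:
  {x₄, x₅}  = ᶜ of {x₁, x₂, x₃, x₆}
  (now 16)
Pass 5 adds nothing — fixpoint reached.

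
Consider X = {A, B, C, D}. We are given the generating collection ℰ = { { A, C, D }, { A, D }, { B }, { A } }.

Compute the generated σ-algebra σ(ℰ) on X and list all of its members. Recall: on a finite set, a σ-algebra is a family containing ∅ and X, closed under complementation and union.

σ(ℰ) = { {}, { A }, { B }, { C }, { D }, { A, B }, { A, C }, { A, D }, { B, C }, { B, D }, { C, D }, { A, B, C }, { A, B, D }, { A, C, D }, { B, C, D }, X }

Trace:
Seed the family with ℰ together with ∅ and X: { {}, { A }, { B }, { A, D }, { A, C, D }, X }.
Step 1: +4 →
  { A, B }  = { B } ∪ { A }
  { B, C }  = { A, D }ᶜ
  { A, B, D }  = { A, D } ∪ { B }
  { B, C, D }  = { A }ᶜ
Step 2 adds 3:
  { C }  = { A, B, D }ᶜ
  { C, D }  = { A, B }ᶜ
  { A, B, C }  = { A, B } ∪ { B, C }
Step 3. New:
  { D }  = { A, B, C }ᶜ
  { A, C }  = { C } ∪ { A }
Step 4 adds 1:
  { B, D }  = { A, C }ᶜ
Step 5: no new sets; the family is a σ-algebra.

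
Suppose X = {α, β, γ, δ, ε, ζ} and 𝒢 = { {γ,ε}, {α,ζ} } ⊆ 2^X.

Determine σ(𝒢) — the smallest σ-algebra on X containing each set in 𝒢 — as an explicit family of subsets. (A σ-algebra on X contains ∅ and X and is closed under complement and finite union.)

σ(𝒢) = { {}, {α,ζ}, {β,δ}, {γ,ε}, {α,β,δ,ζ}, {α,γ,ε,ζ}, {β,γ,δ,ε}, X }

Trace:
Begin from { {}, {α,ζ}, {γ,ε}, X } (that is, 𝒢 plus ∅ and X).
Pass 1 (3 new):
  {α,β,δ,ζ}  = complement {γ,ε}
  {α,γ,ε,ζ}  = {γ,ε} ∪ {α,ζ}
  {β,γ,δ,ε}  = complement {α,ζ}
Pass 2: +1 →
  {β,δ}  = complement {α,γ,ε,ζ}
Pass 3: no new sets; the family is a σ-algebra.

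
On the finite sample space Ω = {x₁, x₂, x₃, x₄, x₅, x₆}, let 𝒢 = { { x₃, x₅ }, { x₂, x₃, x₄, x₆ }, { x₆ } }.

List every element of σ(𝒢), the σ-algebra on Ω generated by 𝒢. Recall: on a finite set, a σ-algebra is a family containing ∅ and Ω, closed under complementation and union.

Take S₀ = 𝒢 ∪ {∅, Ω} = { ∅, { x₆ }, { x₃, x₅ }, { x₂, x₃, x₄, x₆ }, Ω }.
Round 1 (5 new):
  { x₁, x₅ }  = complement { x₂, x₃, x₄, x₆ }
  { x₃, x₅, x₆ }  = { x₃, x₅ } ∪ { x₆ }
  { x₁, x₂, x₄, x₆ }  = complement { x₃, x₅ }
  { x₁, x₂, x₃, x₄, x₅ }  = complement { x₆ }
  { x₂, x₃, x₄, x₅, x₆ }  = { x₂, x₃, x₄, x₆ } ∪ { x₃, x₅ }
  (now 10)
Round 2: +7 →
  { x₁ }  = complement { x₂, x₃, x₄, x₅, x₆ }
  { x₁, x₂, x₄ }  = complement { x₃, x₅, x₆ }
  { x₁, x₃, x₅ }  = { x₁, x₅ } ∪ { x₃, x₅ }
  { x₁, x₅, x₆ }  = { x₆ } ∪ { x₁, x₅ }
  { x₁, x₃, x₅, x₆ }  = { x₃, x₅, x₆ } ∪ { x₁, x₅ }
  { x₁, x₂, x₃, x₄, x₆ }  = { x₁, x₂, x₄, x₆ } ∪ { x₂, x₃, x₄, x₆ }
  { x₁, x₂, x₄, x₅, x₆ }  = { x₁, x₂, x₄, x₆ } ∪ { x₁, x₅ }
  (now 17)
Round 3 (7 new):
  { x₃ }  = complement { x₁, x₂, x₄, x₅, x₆ }
  { x₅ }  = complement { x₁, x₂, x₃, x₄, x₆ }
  { x₁, x₆ }  = { x₆ } ∪ { x₁ }
  { x₂, x₄ }  = complement { x₁, x₃, x₅, x₆ }
  { x₂, x₃, x₄ }  = complement { x₁, x₅, x₆ }
  { x₂, x₄, x₆ }  = complement { x₁, x₃, x₅ }
  { x₁, x₂, x₄, x₅ }  = { x₁, x₅ } ∪ { x₁, x₂, x₄ }
  (now 24)
Round 4 adds 8:
  { x₁, x₃ }  = { x₃ } ∪ { x₁ }
  { x₃, x₆ }  = complement { x₁, x₂, x₄, x₅ }
  { x₅, x₆ }  = { x₆ } ∪ { x₅ }
  { x₁, x₃, x₆ }  = { x₁, x₆ } ∪ { x₃ }
  { x₂, x₄, x₅ }  = { x₅ } ∪ { x₂, x₄ }
  { x₁, x₂, x₃, x₄ }  = { x₂, x₃, x₄ } ∪ { x₁, x₂, x₄ }
  { x₂, x₃, x₄, x₅ }  = complement { x₁, x₆ }
  { x₂, x₄, x₅, x₆ }  = { x₂, x₄, x₆ } ∪ { x₅ }
  (now 32)
Round 5 adds nothing — fixpoint reached.

Hence σ(𝒢) has 32 members: { ∅, { x₁ }, { x₃ }, { x₅ }, { x₆ }, { x₁, x₃ }, { x₁, x₅ }, { x₁, x₆ }, { x₂, x₄ }, { x₃, x₅ }, { x₃, x₆ }, { x₅, x₆ }, { x₁, x₂, x₄ }, { x₁, x₃, x₅ }, { x₁, x₃, x₆ }, { x₁, x₅, x₆ }, { x₂, x₃, x₄ }, { x₂, x₄, x₅ }, { x₂, x₄, x₆ }, { x₃, x₅, x₆ }, { x₁, x₂, x₃, x₄ }, { x₁, x₂, x₄, x₅ }, { x₁, x₂, x₄, x₆ }, { x₁, x₃, x₅, x₆ }, { x₂, x₃, x₄, x₅ }, { x₂, x₃, x₄, x₆ }, { x₂, x₄, x₅, x₆ }, { x₁, x₂, x₃, x₄, x₅ }, { x₁, x₂, x₃, x₄, x₆ }, { x₁, x₂, x₄, x₅, x₆ }, { x₂, x₃, x₄, x₅, x₆ }, Ω }.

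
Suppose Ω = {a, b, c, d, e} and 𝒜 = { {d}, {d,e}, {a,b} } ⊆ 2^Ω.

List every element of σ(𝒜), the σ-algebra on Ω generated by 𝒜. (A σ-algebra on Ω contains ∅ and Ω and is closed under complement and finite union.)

Take S₀ = 𝒜 ∪ {∅, Ω} = { {}, {d}, {a,b}, {d,e}, Ω }.
Round 1 adds 5:
  {a,b,c}  = complement {d,e}
  {a,b,d}  = {a,b} ∪ {d}
  {c,d,e}  = complement {a,b}
  {a,b,c,e}  = complement {d}
  {a,b,d,e}  = {d,e} ∪ {a,b}
  — 10 sets.
Round 2. New:
  {c}  = complement {a,b,d,e}
  {c,e}  = complement {a,b,d}
  {a,b,c,d}  = {a,b,c} ∪ {a,b,d}
  — 13 sets.
Round 3 adds 2:
  {e}  = complement {a,b,c,d}
  {c,d}  = {c} ∪ {d}
  — 15 sets.
Round 4. New:
  {a,b,e}  = complement {c,d}
  — 16 sets.
After Round 5 the family is unchanged; done.

Therefore σ(𝒜) = { {}, {c}, {d}, {e}, {a,b}, {c,d}, {c,e}, {d,e}, {a,b,c}, {a,b,d}, {a,b,e}, {c,d,e}, {a,b,c,d}, {a,b,c,e}, {a,b,d,e}, Ω } (|σ(𝒜)| = 16).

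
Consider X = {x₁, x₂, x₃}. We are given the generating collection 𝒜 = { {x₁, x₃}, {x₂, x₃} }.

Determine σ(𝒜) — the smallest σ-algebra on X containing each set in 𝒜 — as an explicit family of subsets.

Answer: σ(𝒜) = { ∅, {x₁}, {x₂}, {x₃}, {x₁, x₂}, {x₁, x₃}, {x₂, x₃}, X }

Derivation:
Begin from { ∅, {x₁, x₃}, {x₂, x₃}, X } (that is, 𝒜 plus ∅ and X).
Iteration 1. New:
  {x₁}  = ᶜ of {x₂, x₃}
  {x₂}  = ᶜ of {x₁, x₃}
  (now 6)
Iteration 2. New:
  {x₁, x₂}  = {x₂} ∪ {x₁}
  (now 7)
Iteration 3 (1 new):
  {x₃}  = ᶜ of {x₁, x₂}
  (now 8)
Iteration 4: stable.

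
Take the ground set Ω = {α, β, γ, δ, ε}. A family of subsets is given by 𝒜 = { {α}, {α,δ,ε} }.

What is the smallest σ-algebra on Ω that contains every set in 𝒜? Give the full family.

Answer: σ(𝒜) = { ∅, {α}, {β,γ}, {δ,ε}, {α,β,γ}, {α,δ,ε}, {β,γ,δ,ε}, Ω }

Derivation:
Seed the family with 𝒜 together with ∅ and Ω: { ∅, {α}, {α,δ,ε}, Ω }.
Pass 1: 2 new —
  {β,γ}  = {α,δ,ε}ᶜ
  {β,γ,δ,ε}  = {α}ᶜ
Pass 2: +1 →
  {α,β,γ}  = {β,γ} ∪ {α}
Pass 3: +1 →
  {δ,ε}  = {α,β,γ}ᶜ
Pass 4: closed — nothing new.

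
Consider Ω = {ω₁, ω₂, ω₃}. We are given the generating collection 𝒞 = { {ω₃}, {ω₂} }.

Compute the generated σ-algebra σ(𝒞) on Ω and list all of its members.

Initial family (4 sets): { {}, {ω₂}, {ω₃}, Ω }.
Iteration 1: +3 →
  {ω₁,ω₂}  = Ω∖{ω₃}
  {ω₁,ω₃}  = Ω∖{ω₂}
  {ω₂,ω₃}  = {ω₃} ∪ {ω₂}
  [7 total]
Iteration 2: +1 →
  {ω₁}  = Ω∖{ω₂,ω₃}
  [8 total]
After Iteration 3 the family is unchanged; done.

Hence σ(𝒞) has 8 members: { {}, {ω₁}, {ω₂}, {ω₃}, {ω₁,ω₂}, {ω₁,ω₃}, {ω₂,ω₃}, Ω }.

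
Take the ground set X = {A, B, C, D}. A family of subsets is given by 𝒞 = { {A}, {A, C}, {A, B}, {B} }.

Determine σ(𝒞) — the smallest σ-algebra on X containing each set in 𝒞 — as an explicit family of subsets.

Initial family (6 sets): { ∅, {A}, {B}, {A, B}, {A, C}, X }.
Pass 1: 5 new —
  {B, D}  = complement {A, C}
  {C, D}  = complement {A, B}
  {A, B, C}  = {A, B} ∪ {A, C}
  {A, C, D}  = complement {B}
  {B, C, D}  = complement {A}
  (now 11)
Pass 2: +2 →
  {D}  = complement {A, B, C}
  {A, B, D}  = {A, B} ∪ {B, D}
  (now 13)
Pass 3 adds 2:
  {C}  = complement {A, B, D}
  {A, D}  = {D} ∪ {A}
  (now 15)
Pass 4 adds 1:
  {B, C}  = complement {A, D}
  (now 16)
Pass 5: already closed under ᶜ and ∪.

Therefore σ(𝒞) = { ∅, {A}, {B}, {C}, {D}, {A, B}, {A, C}, {A, D}, {B, C}, {B, D}, {C, D}, {A, B, C}, {A, B, D}, {A, C, D}, {B, C, D}, X } (|σ(𝒞)| = 16).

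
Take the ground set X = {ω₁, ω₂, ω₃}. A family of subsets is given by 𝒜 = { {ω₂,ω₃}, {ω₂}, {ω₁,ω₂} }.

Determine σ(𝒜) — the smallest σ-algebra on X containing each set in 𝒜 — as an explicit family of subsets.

Take S₀ = 𝒜 ∪ {∅, X} = { {}, {ω₂}, {ω₁,ω₂}, {ω₂,ω₃}, X }.
Step 1 adds 3:
  {ω₁}  = ᶜ of {ω₂,ω₃}
  {ω₃}  = ᶜ of {ω₁,ω₂}
  {ω₁,ω₃}  = ᶜ of {ω₂}
  [8 total]
Step 2: no new sets; the family is a σ-algebra.

Therefore σ(𝒜) = { {}, {ω₁}, {ω₂}, {ω₃}, {ω₁,ω₂}, {ω₁,ω₃}, {ω₂,ω₃}, X } (|σ(𝒜)| = 8).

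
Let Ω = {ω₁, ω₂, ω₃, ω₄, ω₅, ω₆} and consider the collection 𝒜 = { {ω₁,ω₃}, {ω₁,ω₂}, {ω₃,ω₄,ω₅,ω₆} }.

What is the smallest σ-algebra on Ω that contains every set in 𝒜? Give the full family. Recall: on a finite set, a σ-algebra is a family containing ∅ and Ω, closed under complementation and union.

Initial family (5 sets): { ∅, {ω₁,ω₂}, {ω₁,ω₃}, {ω₃,ω₄,ω₅,ω₆}, Ω }.
Iteration 1 adds 3:
  {ω₁,ω₂,ω₃}  = {ω₁,ω₂} ∪ {ω₁,ω₃}
  {ω₂,ω₄,ω₅,ω₆}  = Ω∖{ω₁,ω₃}
  {ω₁,ω₃,ω₄,ω₅,ω₆}  = {ω₁,ω₃} ∪ {ω₃,ω₄,ω₅,ω₆}
Iteration 2: +4 →
  {ω₂}  = Ω∖{ω₁,ω₃,ω₄,ω₅,ω₆}
  {ω₄,ω₅,ω₆}  = Ω∖{ω₁,ω₂,ω₃}
  {ω₁,ω₂,ω₄,ω₅,ω₆}  = {ω₂,ω₄,ω₅,ω₆} ∪ {ω₁,ω₂}
  {ω₂,ω₃,ω₄,ω₅,ω₆}  = {ω₂,ω₄,ω₅,ω₆} ∪ {ω₃,ω₄,ω₅,ω₆}
Iteration 3. New:
  {ω₁}  = Ω∖{ω₂,ω₃,ω₄,ω₅,ω₆}
  {ω₃}  = Ω∖{ω₁,ω₂,ω₄,ω₅,ω₆}
Iteration 4. New:
  {ω₂,ω₃}  = {ω₃} ∪ {ω₂}
  {ω₁,ω₄,ω₅,ω₆}  = {ω₄,ω₅,ω₆} ∪ {ω₁}
Iteration 5: stable.

|σ(𝒜)| = 16.  σ(𝒜) = { ∅, {ω₁}, {ω₂}, {ω₃}, {ω₁,ω₂}, {ω₁,ω₃}, {ω₂,ω₃}, {ω₁,ω₂,ω₃}, {ω₄,ω₅,ω₆}, {ω₁,ω₄,ω₅,ω₆}, {ω₂,ω₄,ω₅,ω₆}, {ω₃,ω₄,ω₅,ω₆}, {ω₁,ω₂,ω₄,ω₅,ω₆}, {ω₁,ω₃,ω₄,ω₅,ω₆}, {ω₂,ω₃,ω₄,ω₅,ω₆}, Ω }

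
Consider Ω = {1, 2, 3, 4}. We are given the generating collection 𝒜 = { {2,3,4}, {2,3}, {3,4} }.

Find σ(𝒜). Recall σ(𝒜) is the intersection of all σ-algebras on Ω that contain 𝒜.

Start: 𝒜 ∪ {∅, Ω} = { {}, {2,3}, {3,4}, {2,3,4}, Ω }.
Iteration 1. New:
  {1}  = Ω∖{2,3,4}
  {1,2}  = Ω∖{3,4}
  {1,4}  = Ω∖{2,3}
Iteration 2 (3 new):
  {1,2,3}  = {2,3} ∪ {1,2}
  {1,2,4}  = {1,4} ∪ {1,2}
  {1,3,4}  = {3,4} ∪ {1,4}
Iteration 3. New:
  {2}  = Ω∖{1,3,4}
  {3}  = Ω∖{1,2,4}
  {4}  = Ω∖{1,2,3}
Iteration 4: +2 →
  {1,3}  = {3} ∪ {1}
  {2,4}  = {4} ∪ {2}
After Iteration 5 the family is unchanged; done.

Hence σ(𝒜) has 16 members: { {}, {1}, {2}, {3}, {4}, {1,2}, {1,3}, {1,4}, {2,3}, {2,4}, {3,4}, {1,2,3}, {1,2,4}, {1,3,4}, {2,3,4}, Ω }.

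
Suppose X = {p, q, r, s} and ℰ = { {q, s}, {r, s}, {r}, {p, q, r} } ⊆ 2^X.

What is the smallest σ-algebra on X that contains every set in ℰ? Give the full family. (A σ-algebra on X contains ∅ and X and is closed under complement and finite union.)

Seed the family with ℰ together with ∅ and X: { ∅, {r}, {q, s}, {r, s}, {p, q, r}, X }.
Iteration 1 adds 5:
  {s}  = complement {p, q, r}
  {p, q}  = complement {r, s}
  {p, r}  = complement {q, s}
  {p, q, s}  = complement {r}
  {q, r, s}  = {r} ∪ {q, s}
  |family| = 11
Iteration 2: +2 →
  {p}  = complement {q, r, s}
  {p, r, s}  = {r, s} ∪ {p, r}
  |family| = 13
Iteration 3. New:
  {q}  = complement {p, r, s}
  {p, s}  = {s} ∪ {p}
  |family| = 15
Iteration 4 adds 1:
  {q, r}  = complement {p, s}
  |family| = 16
After Iteration 5 the family is unchanged; done.

Therefore σ(ℰ) = { ∅, {p}, {q}, {r}, {s}, {p, q}, {p, r}, {p, s}, {q, r}, {q, s}, {r, s}, {p, q, r}, {p, q, s}, {p, r, s}, {q, r, s}, X } (|σ(ℰ)| = 16).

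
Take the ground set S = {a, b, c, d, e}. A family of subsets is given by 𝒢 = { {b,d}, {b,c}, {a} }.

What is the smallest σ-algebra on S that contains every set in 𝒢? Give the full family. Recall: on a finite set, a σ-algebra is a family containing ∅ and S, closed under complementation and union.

Initial family (5 sets): { {}, {a}, {b,c}, {b,d}, S }.
Pass 1: +6 →
  {a,b,c}  = {b,c} ∪ {a}
  {a,b,d}  = {b,d} ∪ {a}
  {a,c,e}  = complement {b,d}
  {a,d,e}  = complement {b,c}
  {b,c,d}  = {b,c} ∪ {b,d}
  {b,c,d,e}  = complement {a}
  |family| = 11
Pass 2 (7 new):
  {a,e}  = complement {b,c,d}
  {c,e}  = complement {a,b,d}
  {d,e}  = complement {a,b,c}
  {a,b,c,d}  = {b,c,d} ∪ {a,b,c}
  {a,b,c,e}  = {a,b,c} ∪ {a,c,e}
  {a,b,d,e}  = {a,d,e} ∪ {a,b,d}
  {a,c,d,e}  = {a,d,e} ∪ {a,c,e}
  |family| = 18
Pass 3 (7 new):
  {b}  = complement {a,c,d,e}
  {c}  = complement {a,b,d,e}
  {d}  = complement {a,b,c,e}
  {e}  = complement {a,b,c,d}
  {b,c,e}  = {b,c} ∪ {c,e}
  {b,d,e}  = {d,e} ∪ {b,d}
  {c,d,e}  = {d,e} ∪ {c,e}
  |family| = 25
Pass 4 adds 6:
  {a,b}  = complement {c,d,e}
  {a,c}  = complement {b,d,e}
  {a,d}  = complement {b,c,e}
  {b,e}  = {b} ∪ {e}
  {c,d}  = {c} ∪ {d}
  {a,b,e}  = {b} ∪ {a,e}
  |family| = 31
Pass 5: 1 new —
  {a,c,d}  = complement {b,e}
  |family| = 32
Pass 6: already closed under ᶜ and ∪.

|σ(𝒢)| = 32.  σ(𝒢) = { {}, {a}, {b}, {c}, {d}, {e}, {a,b}, {a,c}, {a,d}, {a,e}, {b,c}, {b,d}, {b,e}, {c,d}, {c,e}, {d,e}, {a,b,c}, {a,b,d}, {a,b,e}, {a,c,d}, {a,c,e}, {a,d,e}, {b,c,d}, {b,c,e}, {b,d,e}, {c,d,e}, {a,b,c,d}, {a,b,c,e}, {a,b,d,e}, {a,c,d,e}, {b,c,d,e}, S }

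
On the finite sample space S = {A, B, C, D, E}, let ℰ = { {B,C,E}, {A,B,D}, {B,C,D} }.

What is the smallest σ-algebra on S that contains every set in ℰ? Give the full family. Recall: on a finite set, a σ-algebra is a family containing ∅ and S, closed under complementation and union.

Start: ℰ ∪ {∅, S} = { {}, {A,B,D}, {B,C,D}, {B,C,E}, S }.
Pass 1: +5 →
  {A,D}  = S∖{B,C,E}
  {A,E}  = S∖{B,C,D}
  {C,E}  = S∖{A,B,D}
  {A,B,C,D}  = {B,C,D} ∪ {A,B,D}
  {B,C,D,E}  = {B,C,E} ∪ {B,C,D}
  (now 10)
Pass 2. New:
  {A}  = S∖{B,C,D,E}
  {E}  = S∖{A,B,C,D}
  {A,C,E}  = {A,E} ∪ {C,E}
  {A,D,E}  = {A,D} ∪ {A,E}
  {A,B,C,E}  = {B,C,E} ∪ {A,E}
  {A,B,D,E}  = {A,B,D} ∪ {A,E}
  {A,C,D,E}  = {A,D} ∪ {C,E}
  (now 17)
Pass 3 (5 new):
  {B}  = S∖{A,C,D,E}
  {C}  = S∖{A,B,D,E}
  {D}  = S∖{A,B,C,E}
  {B,C}  = S∖{A,D,E}
  {B,D}  = S∖{A,C,E}
  (now 22)
Pass 4 (10 new):
  {A,B}  = {B} ∪ {A}
  {A,C}  = {C} ∪ {A}
  {B,E}  = {B} ∪ {E}
  {C,D}  = {C} ∪ {D}
  {D,E}  = {E} ∪ {D}
  {A,B,C}  = {B,C} ∪ {A}
  {A,B,E}  = {B} ∪ {A,E}
  {A,C,D}  = {C} ∪ {A,D}
  {B,D,E}  = {E} ∪ {B,D}
  {C,D,E}  = {D} ∪ {C,E}
  (now 32)
Pass 5: closed — nothing new.

|σ(ℰ)| = 32.  σ(ℰ) = { {}, {A}, {B}, {C}, {D}, {E}, {A,B}, {A,C}, {A,D}, {A,E}, {B,C}, {B,D}, {B,E}, {C,D}, {C,E}, {D,E}, {A,B,C}, {A,B,D}, {A,B,E}, {A,C,D}, {A,C,E}, {A,D,E}, {B,C,D}, {B,C,E}, {B,D,E}, {C,D,E}, {A,B,C,D}, {A,B,C,E}, {A,B,D,E}, {A,C,D,E}, {B,C,D,E}, S }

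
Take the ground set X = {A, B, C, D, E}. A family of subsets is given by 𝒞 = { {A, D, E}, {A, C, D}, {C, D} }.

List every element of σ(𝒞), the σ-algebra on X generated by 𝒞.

σ(𝒞) = { {}, {A}, {B}, {C}, {D}, {E}, {A, B}, {A, C}, {A, D}, {A, E}, {B, C}, {B, D}, {B, E}, {C, D}, {C, E}, {D, E}, {A, B, C}, {A, B, D}, {A, B, E}, {A, C, D}, {A, C, E}, {A, D, E}, {B, C, D}, {B, C, E}, {B, D, E}, {C, D, E}, {A, B, C, D}, {A, B, C, E}, {A, B, D, E}, {A, C, D, E}, {B, C, D, E}, X }

Trace:
Seed the family with 𝒞 together with ∅ and X: { {}, {C, D}, {A, C, D}, {A, D, E}, X }.
Pass 1: +4 →
  {B, C}  = {A, D, E}ᶜ
  {B, E}  = {A, C, D}ᶜ
  {A, B, E}  = {C, D}ᶜ
  {A, C, D, E}  = {A, D, E} ∪ {A, C, D}
  — 9 sets.
Pass 2: +7 →
  {B}  = {A, C, D, E}ᶜ
  {B, C, D}  = {C, D} ∪ {B, C}
  {B, C, E}  = {B, E} ∪ {B, C}
  {A, B, C, D}  = {A, C, D} ∪ {B, C}
  {A, B, C, E}  = {A, B, E} ∪ {B, C}
  {A, B, D, E}  = {A, D, E} ∪ {B, E}
  {B, C, D, E}  = {B, E} ∪ {C, D}
  — 16 sets.
Pass 3: 6 new —
  {A}  = {B, C, D, E}ᶜ
  {C}  = {A, B, D, E}ᶜ
  {D}  = {A, B, C, E}ᶜ
  {E}  = {A, B, C, D}ᶜ
  {A, D}  = {B, C, E}ᶜ
  {A, E}  = {B, C, D}ᶜ
  — 22 sets.
Pass 4. New:
  {A, B}  = {B} ∪ {A}
  {A, C}  = {C} ∪ {A}
  {B, D}  = {B} ∪ {D}
  {C, E}  = {E} ∪ {C}
  {D, E}  = {E} ∪ {D}
  {A, B, C}  = {B, C} ∪ {A}
  {A, B, D}  = {B} ∪ {A, D}
  {A, C, E}  = {C} ∪ {A, E}
  {B, D, E}  = {B, E} ∪ {D}
  {C, D, E}  = {C, D} ∪ {E}
  — 32 sets.
Pass 5: no new sets; the family is a σ-algebra.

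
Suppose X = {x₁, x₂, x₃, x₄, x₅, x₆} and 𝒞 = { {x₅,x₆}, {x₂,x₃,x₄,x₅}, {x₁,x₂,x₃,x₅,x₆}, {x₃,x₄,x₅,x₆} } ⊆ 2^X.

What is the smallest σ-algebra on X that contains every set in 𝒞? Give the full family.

Begin from { ∅, {x₅,x₆}, {x₂,x₃,x₄,x₅}, {x₃,x₄,x₅,x₆}, {x₁,x₂,x₃,x₅,x₆}, X } (that is, 𝒞 plus ∅ and X).
Round 1 (5 new):
  {x₄}  = {x₁,x₂,x₃,x₅,x₆}ᶜ
  {x₁,x₂}  = {x₃,x₄,x₅,x₆}ᶜ
  {x₁,x₆}  = {x₂,x₃,x₄,x₅}ᶜ
  {x₁,x₂,x₃,x₄}  = {x₅,x₆}ᶜ
  {x₂,x₃,x₄,x₅,x₆}  = {x₅,x₆} ∪ {x₂,x₃,x₄,x₅}
  |family| = 11
Round 2: 10 new —
  {x₁}  = {x₂,x₃,x₄,x₅,x₆}ᶜ
  {x₁,x₂,x₄}  = {x₁,x₂} ∪ {x₄}
  {x₁,x₂,x₆}  = {x₁,x₂} ∪ {x₁,x₆}
  {x₁,x₄,x₆}  = {x₁,x₆} ∪ {x₄}
  {x₁,x₅,x₆}  = {x₅,x₆} ∪ {x₁,x₆}
  {x₄,x₅,x₆}  = {x₅,x₆} ∪ {x₄}
  {x₁,x₂,x₅,x₆}  = {x₅,x₆} ∪ {x₁,x₂}
  {x₁,x₂,x₃,x₄,x₅}  = {x₁,x₂} ∪ {x₂,x₃,x₄,x₅}
  {x₁,x₂,x₃,x₄,x₆}  = {x₁,x₆} ∪ {x₁,x₂,x₃,x₄}
  {x₁,x₃,x₄,x₅,x₆}  = {x₃,x₄,x₅,x₆} ∪ {x₁,x₆}
  |family| = 21
Round 3: +13 →
  {x₂}  = {x₁,x₃,x₄,x₅,x₆}ᶜ
  {x₅}  = {x₁,x₂,x₃,x₄,x₆}ᶜ
  {x₆}  = {x₁,x₂,x₃,x₄,x₅}ᶜ
  {x₁,x₄}  = {x₄} ∪ {x₁}
  {x₃,x₄}  = {x₁,x₂,x₅,x₆}ᶜ
  {x₁,x₂,x₃}  = {x₄,x₅,x₆}ᶜ
  {x₂,x₃,x₄}  = {x₁,x₅,x₆}ᶜ
  {x₂,x₃,x₅}  = {x₁,x₄,x₆}ᶜ
  {x₃,x₄,x₅}  = {x₁,x₂,x₆}ᶜ
  {x₃,x₅,x₆}  = {x₁,x₂,x₄}ᶜ
  {x₁,x₂,x₄,x₆}  = {x₁,x₆} ∪ {x₁,x₂,x₄}
  {x₁,x₄,x₅,x₆}  = {x₅,x₆} ∪ {x₁,x₄,x₆}
  {x₁,x₂,x₄,x₅,x₆}  = {x₅,x₆} ∪ {x₁,x₂,x₄}
  |family| = 34
Round 4 adds 23:
  {x₃}  = {x₁,x₂,x₄,x₅,x₆}ᶜ
  {x₁,x₅}  = {x₁} ∪ {x₅}
  {x₂,x₃}  = {x₁,x₄,x₅,x₆}ᶜ
  {x₂,x₄}  = {x₂} ∪ {x₄}
  {x₂,x₅}  = {x₂} ∪ {x₅}
  {x₂,x₆}  = {x₂} ∪ {x₆}
  {x₃,x₅}  = {x₁,x₂,x₄,x₆}ᶜ
  {x₄,x₅}  = {x₅} ∪ {x₄}
  {x₄,x₆}  = {x₆} ∪ {x₄}
  {x₁,x₂,x₅}  = {x₁,x₂} ∪ {x₅}
  {x₁,x₃,x₄}  = {x₃,x₄} ∪ {x₁}
  {x₁,x₄,x₅}  = {x₅} ∪ {x₁,x₄}
  {x₂,x₅,x₆}  = {x₅,x₆} ∪ {x₂}
  {x₃,x₄,x₆}  = {x₃,x₄} ∪ {x₆}
  {x₁,x₂,x₃,x₅}  = {x₁,x₂,x₃} ∪ {x₅}
  {x₁,x₂,x₃,x₆}  = {x₁,x₂,x₃} ∪ {x₁,x₆}
  {x₁,x₂,x₄,x₅}  = {x₁,x₂,x₄} ∪ {x₅}
  {x₁,x₃,x₄,x₅}  = {x₃,x₄,x₅} ∪ {x₁}
  {x₁,x₃,x₄,x₆}  = {x₃,x₄} ∪ {x₁,x₆}
  {x₁,x₃,x₅,x₆}  = {x₁} ∪ {x₃,x₅,x₆}
  {x₂,x₃,x₄,x₆}  = {x₂,x₃,x₄} ∪ {x₆}
  {x₂,x₃,x₅,x₆}  = {x₁,x₄}ᶜ
  {x₂,x₄,x₅,x₆}  = {x₂} ∪ {x₄,x₅,x₆}
  |family| = 57
Round 5: +7 →
  {x₁,x₃}  = {x₂,x₄,x₅,x₆}ᶜ
  {x₃,x₆}  = {x₁,x₂,x₄,x₅}ᶜ
  {x₁,x₃,x₅}  = {x₁,x₅} ∪ {x₃,x₅}
  {x₁,x₃,x₆}  = {x₁,x₆} ∪ {x₃}
  {x₂,x₃,x₆}  = {x₁,x₄,x₅}ᶜ
  {x₂,x₄,x₅}  = {x₂,x₅} ∪ {x₄,x₅}
  {x₂,x₄,x₆}  = {x₂} ∪ {x₄,x₆}
  |family| = 64
Round 6: no new sets; the family is a σ-algebra.

Hence σ(𝒞) has 64 members: { ∅, {x₁}, {x₂}, {x₃}, {x₄}, {x₅}, {x₆}, {x₁,x₂}, {x₁,x₃}, {x₁,x₄}, {x₁,x₅}, {x₁,x₆}, {x₂,x₃}, {x₂,x₄}, {x₂,x₅}, {x₂,x₆}, {x₃,x₄}, {x₃,x₅}, {x₃,x₆}, {x₄,x₅}, {x₄,x₆}, {x₅,x₆}, {x₁,x₂,x₃}, {x₁,x₂,x₄}, {x₁,x₂,x₅}, {x₁,x₂,x₆}, {x₁,x₃,x₄}, {x₁,x₃,x₅}, {x₁,x₃,x₆}, {x₁,x₄,x₅}, {x₁,x₄,x₆}, {x₁,x₅,x₆}, {x₂,x₃,x₄}, {x₂,x₃,x₅}, {x₂,x₃,x₆}, {x₂,x₄,x₅}, {x₂,x₄,x₆}, {x₂,x₅,x₆}, {x₃,x₄,x₅}, {x₃,x₄,x₆}, {x₃,x₅,x₆}, {x₄,x₅,x₆}, {x₁,x₂,x₃,x₄}, {x₁,x₂,x₃,x₅}, {x₁,x₂,x₃,x₆}, {x₁,x₂,x₄,x₅}, {x₁,x₂,x₄,x₆}, {x₁,x₂,x₅,x₆}, {x₁,x₃,x₄,x₅}, {x₁,x₃,x₄,x₆}, {x₁,x₃,x₅,x₆}, {x₁,x₄,x₅,x₆}, {x₂,x₃,x₄,x₅}, {x₂,x₃,x₄,x₆}, {x₂,x₃,x₅,x₆}, {x₂,x₄,x₅,x₆}, {x₃,x₄,x₅,x₆}, {x₁,x₂,x₃,x₄,x₅}, {x₁,x₂,x₃,x₄,x₆}, {x₁,x₂,x₃,x₅,x₆}, {x₁,x₂,x₄,x₅,x₆}, {x₁,x₃,x₄,x₅,x₆}, {x₂,x₃,x₄,x₅,x₆}, X }.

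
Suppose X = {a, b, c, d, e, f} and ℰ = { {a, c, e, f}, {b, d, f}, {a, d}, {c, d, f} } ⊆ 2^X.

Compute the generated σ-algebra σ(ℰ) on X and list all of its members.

σ(ℰ) = { ∅, {a}, {b}, {c}, {d}, {e}, {f}, {a, b}, {a, c}, {a, d}, {a, e}, {a, f}, {b, c}, {b, d}, {b, e}, {b, f}, {c, d}, {c, e}, {c, f}, {d, e}, {d, f}, {e, f}, {a, b, c}, {a, b, d}, {a, b, e}, {a, b, f}, {a, c, d}, {a, c, e}, {a, c, f}, {a, d, e}, {a, d, f}, {a, e, f}, {b, c, d}, {b, c, e}, {b, c, f}, {b, d, e}, {b, d, f}, {b, e, f}, {c, d, e}, {c, d, f}, {c, e, f}, {d, e, f}, {a, b, c, d}, {a, b, c, e}, {a, b, c, f}, {a, b, d, e}, {a, b, d, f}, {a, b, e, f}, {a, c, d, e}, {a, c, d, f}, {a, c, e, f}, {a, d, e, f}, {b, c, d, e}, {b, c, d, f}, {b, c, e, f}, {b, d, e, f}, {c, d, e, f}, {a, b, c, d, e}, {a, b, c, d, f}, {a, b, c, e, f}, {a, b, d, e, f}, {a, c, d, e, f}, {b, c, d, e, f}, X }

Working:
Start: ℰ ∪ {∅, X} = { ∅, {a, d}, {b, d, f}, {c, d, f}, {a, c, e, f}, X }.
Iteration 1: +8 →
  {b, d}  = ᶜ of {a, c, e, f}
  {a, b, e}  = ᶜ of {c, d, f}
  {a, c, e}  = ᶜ of {b, d, f}
  {a, b, d, f}  = {b, d, f} ∪ {a, d}
  {a, c, d, f}  = {a, d} ∪ {c, d, f}
  {b, c, d, f}  = {b, d, f} ∪ {c, d, f}
  {b, c, e, f}  = ᶜ of {a, d}
  {a, c, d, e, f}  = {a, c, e, f} ∪ {a, d}
  — 14 sets.
Iteration 2: 13 new —
  {b}  = ᶜ of {a, c, d, e, f}
  {a, e}  = ᶜ of {b, c, d, f}
  {b, e}  = ᶜ of {a, c, d, f}
  {c, e}  = ᶜ of {a, b, d, f}
  {a, b, d}  = {a, d} ∪ {b, d}
  {a, b, c, e}  = {a, c, e} ∪ {a, b, e}
  {a, b, d, e}  = {a, b, e} ∪ {a, d}
  {a, c, d, e}  = {a, c, e} ∪ {a, d}
  {a, b, c, d, e}  = {a, c, e} ∪ {b, d}
  {a, b, c, d, f}  = {b, d, f} ∪ {a, c, d, f}
  {a, b, c, e, f}  = {a, c, e, f} ∪ {a, b, e}
  {a, b, d, e, f}  = {b, d, f} ∪ {a, b, e}
  {b, c, d, e, f}  = {b, d, f} ∪ {b, c, e, f}
  — 27 sets.
Iteration 3: 15 new —
  {a}  = ᶜ of {b, c, d, e, f}
  {c}  = ᶜ of {a, b, d, e, f}
  {d}  = ᶜ of {a, b, c, e, f}
  {e}  = ᶜ of {a, b, c, d, f}
  {f}  = ᶜ of {a, b, c, d, e}
  {b, f}  = ᶜ of {a, c, d, e}
  {c, f}  = ᶜ of {a, b, d, e}
  {d, f}  = ᶜ of {a, b, c, e}
  {a, d, e}  = {a, d} ∪ {a, e}
  {b, c, e}  = {b, e} ∪ {c, e}
  {b, d, e}  = {b, e} ∪ {b, d}
  {c, e, f}  = ᶜ of {a, b, d}
  {b, c, d, e}  = {c, e} ∪ {b, d}
  {b, d, e, f}  = {b, d, f} ∪ {b, e}
  {c, d, e, f}  = {c, e} ∪ {c, d, f}
  — 42 sets.
Iteration 4: +20 →
  {a, b}  = ᶜ of {c, d, e, f}
  {a, c}  = ᶜ of {b, d, e, f}
  {a, f}  = ᶜ of {b, c, d, e}
  {b, c}  = {b} ∪ {c}
  {c, d}  = {c} ∪ {d}
  {d, e}  = {d} ∪ {e}
  {e, f}  = {f} ∪ {e}
  {a, b, f}  = {b, f} ∪ {a}
  {a, c, d}  = {c} ∪ {a, d}
  {a, c, f}  = ᶜ of {b, d, e}
  {a, d, f}  = ᶜ of {b, c, e}
  {a, e, f}  = {a, e} ∪ {f}
  {b, c, d}  = {c} ∪ {b, d}
  {b, c, f}  = ᶜ of {a, d, e}
  {b, e, f}  = {b, f} ∪ {b, e}
  {c, d, e}  = {c, e} ∪ {d}
  {d, e, f}  = {d, f} ∪ {e}
  {a, b, c, d}  = {a, b, d} ∪ {c}
  {a, b, e, f}  = {b, f} ∪ {a, b, e}
  {a, d, e, f}  = {a, e} ∪ {d, f}
  — 62 sets.
Iteration 5 adds 2:
  {a, b, c}  = ᶜ of {d, e, f}
  {a, b, c, f}  = ᶜ of {d, e}
  — 64 sets.
Iteration 6: already closed under ᶜ and ∪.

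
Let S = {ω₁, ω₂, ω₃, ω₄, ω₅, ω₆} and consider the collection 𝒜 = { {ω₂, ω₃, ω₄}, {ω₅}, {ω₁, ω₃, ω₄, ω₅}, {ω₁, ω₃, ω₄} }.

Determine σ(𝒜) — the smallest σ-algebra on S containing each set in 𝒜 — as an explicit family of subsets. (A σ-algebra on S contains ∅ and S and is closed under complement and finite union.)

σ(𝒜) (32 sets): { {}, {ω₁}, {ω₂}, {ω₅}, {ω₆}, {ω₁, ω₂}, {ω₁, ω₅}, {ω₁, ω₆}, {ω₂, ω₅}, {ω₂, ω₆}, {ω₃, ω₄}, {ω₅, ω₆}, {ω₁, ω₂, ω₅}, {ω₁, ω₂, ω₆}, {ω₁, ω₃, ω₄}, {ω₁, ω₅, ω₆}, {ω₂, ω₃, ω₄}, {ω₂, ω₅, ω₆}, {ω₃, ω₄, ω₅}, {ω₃, ω₄, ω₆}, {ω₁, ω₂, ω₃, ω₄}, {ω₁, ω₂, ω₅, ω₆}, {ω₁, ω₃, ω₄, ω₅}, {ω₁, ω₃, ω₄, ω₆}, {ω₂, ω₃, ω₄, ω₅}, {ω₂, ω₃, ω₄, ω₆}, {ω₃, ω₄, ω₅, ω₆}, {ω₁, ω₂, ω₃, ω₄, ω₅}, {ω₁, ω₂, ω₃, ω₄, ω₆}, {ω₁, ω₃, ω₄, ω₅, ω₆}, {ω₂, ω₃, ω₄, ω₅, ω₆}, S }

Check:
Seed the family with 𝒜 together with ∅ and S: { {}, {ω₅}, {ω₁, ω₃, ω₄}, {ω₂, ω₃, ω₄}, {ω₁, ω₃, ω₄, ω₅}, S }.
Step 1. New:
  {ω₂, ω₆}  = complement {ω₁, ω₃, ω₄, ω₅}
  {ω₁, ω₅, ω₆}  = complement {ω₂, ω₃, ω₄}
  {ω₂, ω₅, ω₆}  = complement {ω₁, ω₃, ω₄}
  {ω₁, ω₂, ω₃, ω₄}  = {ω₁, ω₃, ω₄} ∪ {ω₂, ω₃, ω₄}
  {ω₂, ω₃, ω₄, ω₅}  = {ω₂, ω₃, ω₄} ∪ {ω₅}
  {ω₁, ω₂, ω₃, ω₄, ω₅}  = {ω₂, ω₃, ω₄} ∪ {ω₁, ω₃, ω₄, ω₅}
  {ω₁, ω₂, ω₃, ω₄, ω₆}  = complement {ω₅}
  — 13 sets.
Step 2: +7 →
  {ω₆}  = complement {ω₁, ω₂, ω₃, ω₄, ω₅}
  {ω₁, ω₆}  = complement {ω₂, ω₃, ω₄, ω₅}
  {ω₅, ω₆}  = complement {ω₁, ω₂, ω₃, ω₄}
  {ω₁, ω₂, ω₅, ω₆}  = {ω₂, ω₆} ∪ {ω₁, ω₅, ω₆}
  {ω₂, ω₃, ω₄, ω₆}  = {ω₂, ω₃, ω₄} ∪ {ω₂, ω₆}
  {ω₁, ω₃, ω₄, ω₅, ω₆}  = {ω₁, ω₃, ω₄} ∪ {ω₁, ω₅, ω₆}
  {ω₂, ω₃, ω₄, ω₅, ω₆}  = {ω₂, ω₃, ω₄} ∪ {ω₂, ω₅, ω₆}
  — 20 sets.
Step 3. New:
  {ω₁}  = complement {ω₂, ω₃, ω₄, ω₅, ω₆}
  {ω₂}  = complement {ω₁, ω₃, ω₄, ω₅, ω₆}
  {ω₁, ω₅}  = complement {ω₂, ω₃, ω₄, ω₆}
  {ω₃, ω₄}  = complement {ω₁, ω₂, ω₅, ω₆}
  {ω₁, ω₂, ω₆}  = {ω₁, ω₆} ∪ {ω₂, ω₆}
  {ω₁, ω₃, ω₄, ω₆}  = {ω₁, ω₆} ∪ {ω₁, ω₃, ω₄}
  — 26 sets.
Step 4: 6 new —
  {ω₁, ω₂}  = {ω₂} ∪ {ω₁}
  {ω₂, ω₅}  = complement {ω₁, ω₃, ω₄, ω₆}
  {ω₁, ω₂, ω₅}  = {ω₂} ∪ {ω₁, ω₅}
  {ω₃, ω₄, ω₅}  = complement {ω₁, ω₂, ω₆}
  {ω₃, ω₄, ω₆}  = {ω₃, ω₄} ∪ {ω₆}
  {ω₃, ω₄, ω₅, ω₆}  = {ω₃, ω₄} ∪ {ω₅, ω₆}
  — 32 sets.
Step 5: stable.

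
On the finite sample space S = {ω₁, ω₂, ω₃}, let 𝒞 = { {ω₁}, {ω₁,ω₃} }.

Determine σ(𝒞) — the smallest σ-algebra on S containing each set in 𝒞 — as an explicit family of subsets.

|σ(𝒞)| = 8.  σ(𝒞) = { ∅, {ω₁}, {ω₂}, {ω₃}, {ω₁,ω₂}, {ω₁,ω₃}, {ω₂,ω₃}, S }

Trace:
Take S₀ = 𝒞 ∪ {∅, S} = { ∅, {ω₁}, {ω₁,ω₃}, S }.
Pass 1: 2 new —
  {ω₂}  = complement {ω₁,ω₃}
  {ω₂,ω₃}  = complement {ω₁}
  — 6 sets.
Pass 2: 1 new —
  {ω₁,ω₂}  = {ω₂} ∪ {ω₁}
  — 7 sets.
Pass 3: 1 new —
  {ω₃}  = complement {ω₁,ω₂}
  — 8 sets.
After Pass 4 the family is unchanged; done.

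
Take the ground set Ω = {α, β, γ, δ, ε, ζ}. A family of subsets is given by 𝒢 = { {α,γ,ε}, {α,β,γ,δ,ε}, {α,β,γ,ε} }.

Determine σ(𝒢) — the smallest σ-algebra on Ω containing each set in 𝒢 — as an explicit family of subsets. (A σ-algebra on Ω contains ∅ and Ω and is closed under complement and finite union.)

Begin from { {}, {α,γ,ε}, {α,β,γ,ε}, {α,β,γ,δ,ε}, Ω } (that is, 𝒢 plus ∅ and Ω).
Iteration 1: 3 new —
  {ζ}  = {α,β,γ,δ,ε}ᶜ
  {δ,ζ}  = {α,β,γ,ε}ᶜ
  {β,δ,ζ}  = {α,γ,ε}ᶜ
  [8 total]
Iteration 2. New:
  {α,γ,ε,ζ}  = {α,γ,ε} ∪ {ζ}
  {α,β,γ,ε,ζ}  = {α,β,γ,ε} ∪ {ζ}
  {α,γ,δ,ε,ζ}  = {α,γ,ε} ∪ {δ,ζ}
  [11 total]
Iteration 3: 3 new —
  {β}  = {α,γ,δ,ε,ζ}ᶜ
  {δ}  = {α,β,γ,ε,ζ}ᶜ
  {β,δ}  = {α,γ,ε,ζ}ᶜ
  [14 total]
Iteration 4 adds 2:
  {β,ζ}  = {β} ∪ {ζ}
  {α,γ,δ,ε}  = {δ} ∪ {α,γ,ε}
  [16 total]
Iteration 5: no new sets; the family is a σ-algebra.

|σ(𝒢)| = 16.  σ(𝒢) = { {}, {β}, {δ}, {ζ}, {β,δ}, {β,ζ}, {δ,ζ}, {α,γ,ε}, {β,δ,ζ}, {α,β,γ,ε}, {α,γ,δ,ε}, {α,γ,ε,ζ}, {α,β,γ,δ,ε}, {α,β,γ,ε,ζ}, {α,γ,δ,ε,ζ}, Ω }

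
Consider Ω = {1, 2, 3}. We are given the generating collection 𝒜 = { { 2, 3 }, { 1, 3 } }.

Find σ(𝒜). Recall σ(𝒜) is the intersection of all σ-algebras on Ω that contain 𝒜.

σ(𝒜) = { {  }, { 1 }, { 2 }, { 3 }, { 1, 2 }, { 1, 3 }, { 2, 3 }, Ω }

Working:
Initial family (4 sets): { {  }, { 1, 3 }, { 2, 3 }, Ω }.
Iteration 1 adds 2:
  { 1 }  = complement { 2, 3 }
  { 2 }  = complement { 1, 3 }
  — 6 sets.
Iteration 2: 1 new —
  { 1, 2 }  = { 2 } ∪ { 1 }
  — 7 sets.
Iteration 3. New:
  { 3 }  = complement { 1, 2 }
  — 8 sets.
Iteration 4: stable.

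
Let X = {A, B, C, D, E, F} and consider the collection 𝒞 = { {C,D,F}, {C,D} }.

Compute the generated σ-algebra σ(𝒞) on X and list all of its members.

Seed the family with 𝒞 together with ∅ and X: { ∅, {C,D}, {C,D,F}, X }.
Step 1 (2 new):
  {A,B,E}  = X∖{C,D,F}
  {A,B,E,F}  = X∖{C,D}
Step 2 (1 new):
  {A,B,C,D,E}  = {A,B,E} ∪ {C,D}
Step 3 adds 1:
  {F}  = X∖{A,B,C,D,E}
Step 4: stable.

Hence σ(𝒞) has 8 members: { ∅, {F}, {C,D}, {A,B,E}, {C,D,F}, {A,B,E,F}, {A,B,C,D,E}, X }.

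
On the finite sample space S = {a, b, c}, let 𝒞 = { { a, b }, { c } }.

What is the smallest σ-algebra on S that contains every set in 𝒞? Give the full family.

σ(𝒞) = { {}, { c }, { a, b }, S }

Working:
Seed the family with 𝒞 together with ∅ and S: { {}, { c }, { a, b }, S }.
Step 1: already closed under ᶜ and ∪.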